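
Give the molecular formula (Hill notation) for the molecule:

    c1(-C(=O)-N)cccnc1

Heavy atoms from the SMILES: 6 C, 2 N, 1 O.
Implicit hydrogens by atom environment:
  4 × C (aromatic): 1 H each → 4
  1 × C (aromatic): no H
  1 × C: no H
  1 × N: 2 H
  1 × N (aromatic): no H
  1 × O: no H
  Total hydrogens = 6.
Molecular formula: C6H6N2O

C6H6N2O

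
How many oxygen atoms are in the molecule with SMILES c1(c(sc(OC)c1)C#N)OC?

2

The symbol for oxygen appears 2 times in the SMILES.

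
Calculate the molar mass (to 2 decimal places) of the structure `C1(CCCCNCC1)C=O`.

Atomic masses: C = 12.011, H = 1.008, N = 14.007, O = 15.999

Molecular formula: C8H15NO.
M = 8×12.011 + 15×1.008 + 1×14.007 + 1×15.999 = 141.21 g/mol.

141.21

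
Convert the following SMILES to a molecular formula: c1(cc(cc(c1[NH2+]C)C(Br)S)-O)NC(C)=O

Heavy atoms from the SMILES: 1 Br, 10 C, 2 N, 2 O, 1 S.
Implicit hydrogens by atom environment:
  4 × C (aromatic): no H
  2 × C: 3 H each → 6
  2 × C (aromatic): 1 H each → 2
  1 × Br: no H
  1 × C: 1 H
  1 × C: no H
  1 × N (charge +1): 2 H
  1 × N: 1 H
  1 × O: 1 H
  1 × O: no H
  1 × S: 1 H
  Total hydrogens = 14.
Net charge +1.
Molecular formula: C10H14BrN2O2S+

C10H14BrN2O2S+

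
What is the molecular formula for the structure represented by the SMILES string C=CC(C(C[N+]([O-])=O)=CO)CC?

Heavy atoms from the SMILES: 8 C, 1 N, 3 O.
Implicit hydrogens by atom environment:
  3 × C: 2 H each → 6
  3 × C: 1 H each → 3
  1 × C: 3 H
  1 × C: no H
  1 × N (charge +1): no H
  1 × O: 1 H
  1 × O: no H
  1 × O (charge -1): no H
  Total hydrogens = 13.
Molecular formula: C8H13NO3

C8H13NO3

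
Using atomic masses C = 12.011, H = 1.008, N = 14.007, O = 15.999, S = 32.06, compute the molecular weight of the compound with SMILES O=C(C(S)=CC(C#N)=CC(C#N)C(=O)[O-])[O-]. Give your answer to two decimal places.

Molecular formula: [C9H4N2O4S]2-.
M = 9×12.011 + 4×1.008 + 2×14.007 + 4×15.999 + 1×32.06 = 236.20 g/mol.

236.20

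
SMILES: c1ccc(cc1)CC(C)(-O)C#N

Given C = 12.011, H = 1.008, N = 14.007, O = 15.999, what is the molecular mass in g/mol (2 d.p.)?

161.20

Molecular formula: C10H11NO.
M = 10×12.011 + 11×1.008 + 1×14.007 + 1×15.999 = 161.20 g/mol.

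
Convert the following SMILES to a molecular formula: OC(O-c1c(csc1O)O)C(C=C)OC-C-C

C11H16O5S

Heavy atoms from the SMILES: 11 C, 5 O, 1 S.
Implicit hydrogens by atom environment:
  3 × C: 2 H each → 6
  3 × C: 1 H each → 3
  3 × C (aromatic): no H
  3 × O: 1 H each → 3
  2 × O: no H
  1 × C: 3 H
  1 × C (aromatic): 1 H
  1 × S (aromatic): no H
  Total hydrogens = 16.
Molecular formula: C11H16O5S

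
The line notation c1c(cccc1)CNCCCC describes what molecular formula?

C11H17N

Heavy atoms from the SMILES: 11 C, 1 N.
Implicit hydrogens by atom environment:
  5 × C (aromatic): 1 H each → 5
  4 × C: 2 H each → 8
  1 × C: 3 H
  1 × C (aromatic): no H
  1 × N: 1 H
  Total hydrogens = 17.
Molecular formula: C11H17N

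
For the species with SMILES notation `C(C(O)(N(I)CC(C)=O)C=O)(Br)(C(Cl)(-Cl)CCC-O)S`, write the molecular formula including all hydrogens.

C10H15BrCl2INO4S

Heavy atoms from the SMILES: 1 Br, 10 C, 2 Cl, 1 I, 1 N, 4 O, 1 S.
Implicit hydrogens by atom environment:
  4 × C: 2 H each → 8
  4 × C: no H
  2 × Cl: no H
  2 × O: 1 H each → 2
  2 × O: no H
  1 × Br: no H
  1 × C: 3 H
  1 × C: 1 H
  1 × I: no H
  1 × N: no H
  1 × S: 1 H
  Total hydrogens = 15.
Molecular formula: C10H15BrCl2INO4S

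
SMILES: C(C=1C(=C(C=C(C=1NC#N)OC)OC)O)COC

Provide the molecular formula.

Heavy atoms from the SMILES: 12 C, 2 N, 4 O.
Implicit hydrogens by atom environment:
  5 × C (aromatic): no H
  3 × C: 3 H each → 9
  3 × O: no H
  2 × C: 2 H each → 4
  1 × C (aromatic): 1 H
  1 × C: no H
  1 × N: 1 H
  1 × N: no H
  1 × O: 1 H
  Total hydrogens = 16.
Molecular formula: C12H16N2O4

C12H16N2O4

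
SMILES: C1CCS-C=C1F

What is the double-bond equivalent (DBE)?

Molecular formula from the SMILES: C5H7FS.
DoU = (2C + 2 + N − H − X)/2 = (2·5 + 2 + 0 − 7 − 1)/2 = 4/2 = 2.
(Structurally: 1 ring(s) + 1 π bond(s) = 2.)

2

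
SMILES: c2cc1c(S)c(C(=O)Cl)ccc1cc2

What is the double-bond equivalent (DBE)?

Molecular formula from the SMILES: C11H7ClOS.
DoU = (2C + 2 + N − H − X)/2 = (2·11 + 2 + 0 − 7 − 1)/2 = 16/2 = 8.
(Structurally: 2 ring(s) + 6 π bond(s) = 8.)

8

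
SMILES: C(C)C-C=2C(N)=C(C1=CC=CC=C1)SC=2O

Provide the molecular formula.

C13H15NOS

Heavy atoms from the SMILES: 13 C, 1 N, 1 O, 1 S.
Implicit hydrogens by atom environment:
  5 × C (aromatic): 1 H each → 5
  5 × C (aromatic): no H
  2 × C: 2 H each → 4
  1 × C: 3 H
  1 × N: 2 H
  1 × O: 1 H
  1 × S (aromatic): no H
  Total hydrogens = 15.
Molecular formula: C13H15NOS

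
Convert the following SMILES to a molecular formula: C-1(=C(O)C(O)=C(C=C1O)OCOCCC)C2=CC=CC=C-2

C16H18O5

Heavy atoms from the SMILES: 16 C, 5 O.
Implicit hydrogens by atom environment:
  6 × C (aromatic): 1 H each → 6
  6 × C (aromatic): no H
  3 × C: 2 H each → 6
  3 × O: 1 H each → 3
  2 × O: no H
  1 × C: 3 H
  Total hydrogens = 18.
Molecular formula: C16H18O5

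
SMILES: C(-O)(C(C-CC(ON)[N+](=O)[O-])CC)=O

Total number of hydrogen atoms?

14

Hydrogens are implicit in SMILES; fill each atom to its normal valence:
  3 × C: 2 H each → 6
  3 × O: no H
  2 × C: 1 H each → 2
  1 × C: 3 H
  1 × C: no H
  1 × N: 2 H
  1 × N (charge +1): no H
  1 × O: 1 H
  1 × O (charge -1): no H
  Total hydrogens = 14.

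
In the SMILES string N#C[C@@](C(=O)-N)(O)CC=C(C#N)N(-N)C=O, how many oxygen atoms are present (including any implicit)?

3

The symbol for oxygen appears 3 times in the SMILES.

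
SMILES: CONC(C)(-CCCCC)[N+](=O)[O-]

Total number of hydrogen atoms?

Hydrogens are implicit in SMILES; fill each atom to its normal valence:
  4 × C: 2 H each → 8
  3 × C: 3 H each → 9
  2 × O: no H
  1 × C: no H
  1 × N: 1 H
  1 × N (charge +1): no H
  1 × O (charge -1): no H
  Total hydrogens = 18.

18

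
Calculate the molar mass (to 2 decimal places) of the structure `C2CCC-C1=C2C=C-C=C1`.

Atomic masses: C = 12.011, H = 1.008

Molecular formula: C10H12.
M = 10×12.011 + 12×1.008 = 132.21 g/mol.

132.21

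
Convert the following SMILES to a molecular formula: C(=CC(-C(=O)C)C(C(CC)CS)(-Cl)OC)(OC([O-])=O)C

C13H20ClO5S-

Heavy atoms from the SMILES: 13 C, 1 Cl, 5 O, 1 S.
Implicit hydrogens by atom environment:
  4 × C: 3 H each → 12
  4 × C: no H
  4 × O: no H
  3 × C: 1 H each → 3
  2 × C: 2 H each → 4
  1 × Cl: no H
  1 × O (charge -1): no H
  1 × S: 1 H
  Total hydrogens = 20.
Net charge -1.
Molecular formula: C13H20ClO5S-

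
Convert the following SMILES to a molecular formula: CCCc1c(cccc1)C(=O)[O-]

Heavy atoms from the SMILES: 10 C, 2 O.
Implicit hydrogens by atom environment:
  4 × C (aromatic): 1 H each → 4
  2 × C: 2 H each → 4
  2 × C (aromatic): no H
  1 × C: 3 H
  1 × C: no H
  1 × O: no H
  1 × O (charge -1): no H
  Total hydrogens = 11.
Net charge -1.
Molecular formula: C10H11O2-

C10H11O2-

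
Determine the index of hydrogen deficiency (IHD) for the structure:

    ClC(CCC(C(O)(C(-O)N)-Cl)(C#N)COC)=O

3

Molecular formula from the SMILES: C9H14Cl2N2O4.
DoU = (2C + 2 + N − H − X)/2 = (2·9 + 2 + 2 − 14 − 2)/2 = 6/2 = 3.
(Structurally: 0 ring(s) + 3 π bond(s) = 3.)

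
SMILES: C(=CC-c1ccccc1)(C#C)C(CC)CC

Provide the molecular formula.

Heavy atoms from the SMILES: 16 C.
Implicit hydrogens by atom environment:
  5 × C (aromatic): 1 H each → 5
  3 × C: 2 H each → 6
  3 × C: 1 H each → 3
  2 × C: 3 H each → 6
  2 × C: no H
  1 × C (aromatic): no H
  Total hydrogens = 20.
Molecular formula: C16H20

C16H20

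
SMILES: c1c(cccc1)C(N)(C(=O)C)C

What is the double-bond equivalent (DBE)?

5

Molecular formula from the SMILES: C10H13NO.
DoU = (2C + 2 + N − H − X)/2 = (2·10 + 2 + 1 − 13 − 0)/2 = 10/2 = 5.
(Structurally: 1 ring(s) + 4 π bond(s) = 5.)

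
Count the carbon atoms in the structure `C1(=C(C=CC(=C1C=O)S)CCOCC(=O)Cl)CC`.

13

The symbol for carbon appears 13 times in the SMILES. (Cl is a single chlorine, not C + l.)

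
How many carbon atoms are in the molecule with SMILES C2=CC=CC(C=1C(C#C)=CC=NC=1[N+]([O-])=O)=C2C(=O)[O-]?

The symbol for carbon appears 14 times in the SMILES.

14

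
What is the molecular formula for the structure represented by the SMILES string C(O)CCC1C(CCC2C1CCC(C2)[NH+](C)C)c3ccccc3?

C21H34NO+

Heavy atoms from the SMILES: 21 C, 1 N, 1 O.
Implicit hydrogens by atom environment:
  8 × C: 2 H each → 16
  5 × C: 1 H each → 5
  5 × C (aromatic): 1 H each → 5
  2 × C: 3 H each → 6
  1 × C (aromatic): no H
  1 × N (charge +1): 1 H
  1 × O: 1 H
  Total hydrogens = 34.
Net charge +1.
Molecular formula: C21H34NO+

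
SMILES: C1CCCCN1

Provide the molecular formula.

C5H11N

Heavy atoms from the SMILES: 5 C, 1 N.
Implicit hydrogens by atom environment:
  5 × C: 2 H each → 10
  1 × N: 1 H
  Total hydrogens = 11.
Molecular formula: C5H11N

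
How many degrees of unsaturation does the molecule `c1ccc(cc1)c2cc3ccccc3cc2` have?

11

Molecular formula from the SMILES: C16H12.
DoU = (2C + 2 + N − H − X)/2 = (2·16 + 2 + 0 − 12 − 0)/2 = 22/2 = 11.
(Structurally: 3 ring(s) + 8 π bond(s) = 11.)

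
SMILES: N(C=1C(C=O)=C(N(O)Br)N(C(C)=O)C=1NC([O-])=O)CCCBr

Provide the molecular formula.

C11H13Br2N4O5-

Heavy atoms from the SMILES: 2 Br, 11 C, 4 N, 5 O.
Implicit hydrogens by atom environment:
  4 × C (aromatic): no H
  3 × C: 2 H each → 6
  3 × O: no H
  2 × Br: no H
  2 × C: no H
  2 × N: 1 H each → 2
  1 × C: 3 H
  1 × C: 1 H
  1 × N (aromatic): no H
  1 × N: no H
  1 × O: 1 H
  1 × O (charge -1): no H
  Total hydrogens = 13.
Net charge -1.
Molecular formula: C11H13Br2N4O5-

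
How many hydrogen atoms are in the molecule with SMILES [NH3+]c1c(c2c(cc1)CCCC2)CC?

18

Hydrogens are implicit in SMILES; fill each atom to its normal valence:
  5 × C: 2 H each → 10
  4 × C (aromatic): no H
  2 × C (aromatic): 1 H each → 2
  1 × C: 3 H
  1 × N (charge +1): 3 H
  Total hydrogens = 18.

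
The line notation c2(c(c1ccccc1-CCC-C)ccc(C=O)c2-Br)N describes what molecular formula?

C17H18BrNO

Heavy atoms from the SMILES: 1 Br, 17 C, 1 N, 1 O.
Implicit hydrogens by atom environment:
  6 × C (aromatic): 1 H each → 6
  6 × C (aromatic): no H
  3 × C: 2 H each → 6
  1 × Br: no H
  1 × C: 3 H
  1 × C: 1 H
  1 × N: 2 H
  1 × O: no H
  Total hydrogens = 18.
Molecular formula: C17H18BrNO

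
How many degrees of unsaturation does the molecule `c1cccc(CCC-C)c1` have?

Molecular formula from the SMILES: C10H14.
DoU = (2C + 2 + N − H − X)/2 = (2·10 + 2 + 0 − 14 − 0)/2 = 8/2 = 4.
(Structurally: 1 ring(s) + 3 π bond(s) = 4.)

4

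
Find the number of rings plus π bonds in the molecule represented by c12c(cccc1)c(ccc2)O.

Molecular formula from the SMILES: C10H8O.
DoU = (2C + 2 + N − H − X)/2 = (2·10 + 2 + 0 − 8 − 0)/2 = 14/2 = 7.
(Structurally: 2 ring(s) + 5 π bond(s) = 7.)

7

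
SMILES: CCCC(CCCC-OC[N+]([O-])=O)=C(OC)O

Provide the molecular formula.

C11H21NO5

Heavy atoms from the SMILES: 11 C, 1 N, 5 O.
Implicit hydrogens by atom environment:
  7 × C: 2 H each → 14
  3 × O: no H
  2 × C: 3 H each → 6
  2 × C: no H
  1 × N (charge +1): no H
  1 × O: 1 H
  1 × O (charge -1): no H
  Total hydrogens = 21.
Molecular formula: C11H21NO5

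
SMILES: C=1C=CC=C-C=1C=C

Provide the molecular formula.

C8H8

Heavy atoms from the SMILES: 8 C.
Implicit hydrogens by atom environment:
  5 × C (aromatic): 1 H each → 5
  1 × C: 2 H
  1 × C: 1 H
  1 × C (aromatic): no H
  Total hydrogens = 8.
Molecular formula: C8H8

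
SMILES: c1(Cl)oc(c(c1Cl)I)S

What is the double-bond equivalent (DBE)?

Molecular formula from the SMILES: C4HCl2IOS.
DoU = (2C + 2 + N − H − X)/2 = (2·4 + 2 + 0 − 1 − 3)/2 = 6/2 = 3.
(Structurally: 1 ring(s) + 2 π bond(s) = 3.)

3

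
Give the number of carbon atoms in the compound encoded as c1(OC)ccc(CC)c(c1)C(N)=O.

10

The symbol for carbon appears 10 times in the SMILES. Lowercase c denotes aromatic carbon and counts toward C.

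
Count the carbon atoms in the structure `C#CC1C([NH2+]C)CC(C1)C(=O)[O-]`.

9

The symbol for carbon appears 9 times in the SMILES.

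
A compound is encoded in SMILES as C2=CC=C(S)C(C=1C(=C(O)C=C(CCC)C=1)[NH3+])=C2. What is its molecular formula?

Heavy atoms from the SMILES: 15 C, 1 N, 1 O, 1 S.
Implicit hydrogens by atom environment:
  6 × C (aromatic): 1 H each → 6
  6 × C (aromatic): no H
  2 × C: 2 H each → 4
  1 × C: 3 H
  1 × N (charge +1): 3 H
  1 × O: 1 H
  1 × S: 1 H
  Total hydrogens = 18.
Net charge +1.
Molecular formula: C15H18NOS+

C15H18NOS+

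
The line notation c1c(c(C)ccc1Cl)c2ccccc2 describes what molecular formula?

Heavy atoms from the SMILES: 13 C, 1 Cl.
Implicit hydrogens by atom environment:
  8 × C (aromatic): 1 H each → 8
  4 × C (aromatic): no H
  1 × C: 3 H
  1 × Cl: no H
  Total hydrogens = 11.
Molecular formula: C13H11Cl

C13H11Cl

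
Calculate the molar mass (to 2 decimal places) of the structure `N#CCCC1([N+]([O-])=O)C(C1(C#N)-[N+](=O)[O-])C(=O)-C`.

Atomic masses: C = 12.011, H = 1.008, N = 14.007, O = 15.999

252.19

Molecular formula: C9H8N4O5.
M = 9×12.011 + 8×1.008 + 4×14.007 + 5×15.999 = 252.19 g/mol.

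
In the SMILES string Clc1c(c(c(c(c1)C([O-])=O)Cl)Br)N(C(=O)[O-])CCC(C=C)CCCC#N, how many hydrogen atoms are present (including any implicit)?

Hydrogens are implicit in SMILES; fill each atom to its normal valence:
  6 × C: 2 H each → 12
  5 × C (aromatic): no H
  3 × C: no H
  2 × C: 1 H each → 2
  2 × Cl: no H
  2 × N: no H
  2 × O: no H
  2 × O (charge -1): no H
  1 × Br: no H
  1 × C (aromatic): 1 H
  Total hydrogens = 15.

15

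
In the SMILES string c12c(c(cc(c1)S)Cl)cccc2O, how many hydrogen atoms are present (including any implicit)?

Hydrogens are implicit in SMILES; fill each atom to its normal valence:
  5 × C (aromatic): 1 H each → 5
  5 × C (aromatic): no H
  1 × Cl: no H
  1 × O: 1 H
  1 × S: 1 H
  Total hydrogens = 7.

7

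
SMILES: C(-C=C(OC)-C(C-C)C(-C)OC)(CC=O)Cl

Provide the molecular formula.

Heavy atoms from the SMILES: 12 C, 1 Cl, 3 O.
Implicit hydrogens by atom environment:
  5 × C: 1 H each → 5
  4 × C: 3 H each → 12
  3 × O: no H
  2 × C: 2 H each → 4
  1 × C: no H
  1 × Cl: no H
  Total hydrogens = 21.
Molecular formula: C12H21ClO3

C12H21ClO3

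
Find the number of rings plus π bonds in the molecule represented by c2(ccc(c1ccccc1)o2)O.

7

Molecular formula from the SMILES: C10H8O2.
DoU = (2C + 2 + N − H − X)/2 = (2·10 + 2 + 0 − 8 − 0)/2 = 14/2 = 7.
(Structurally: 2 ring(s) + 5 π bond(s) = 7.)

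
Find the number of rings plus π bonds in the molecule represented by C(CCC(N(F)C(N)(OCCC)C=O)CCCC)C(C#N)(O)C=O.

4

Molecular formula from the SMILES: C16H28FN3O4.
DoU = (2C + 2 + N − H − X)/2 = (2·16 + 2 + 3 − 28 − 1)/2 = 8/2 = 4.
(Structurally: 0 ring(s) + 4 π bond(s) = 4.)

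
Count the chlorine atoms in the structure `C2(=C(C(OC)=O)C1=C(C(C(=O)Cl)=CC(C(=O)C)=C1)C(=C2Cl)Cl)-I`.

3

The symbol for chlorine appears 3 times in the SMILES.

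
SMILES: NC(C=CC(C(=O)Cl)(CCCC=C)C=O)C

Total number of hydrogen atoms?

Hydrogens are implicit in SMILES; fill each atom to its normal valence:
  5 × C: 1 H each → 5
  4 × C: 2 H each → 8
  2 × C: no H
  2 × O: no H
  1 × C: 3 H
  1 × Cl: no H
  1 × N: 2 H
  Total hydrogens = 18.

18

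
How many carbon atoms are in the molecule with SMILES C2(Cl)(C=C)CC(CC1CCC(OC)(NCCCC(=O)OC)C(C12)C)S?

The symbol for carbon appears 19 times in the SMILES. (Cl is a single chlorine, not C + l.)

19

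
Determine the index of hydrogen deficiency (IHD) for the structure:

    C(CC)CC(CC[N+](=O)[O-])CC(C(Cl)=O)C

2

Molecular formula from the SMILES: C11H20ClNO3.
DoU = (2C + 2 + N − H − X)/2 = (2·11 + 2 + 1 − 20 − 1)/2 = 4/2 = 2.
(Structurally: 0 ring(s) + 2 π bond(s) = 2.)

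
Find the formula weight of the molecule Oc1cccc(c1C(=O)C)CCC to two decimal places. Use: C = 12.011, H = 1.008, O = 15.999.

178.23

Molecular formula: C11H14O2.
M = 11×12.011 + 14×1.008 + 2×15.999 = 178.23 g/mol.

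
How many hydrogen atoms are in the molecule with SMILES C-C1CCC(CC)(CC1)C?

20

Hydrogens are implicit in SMILES; fill each atom to its normal valence:
  5 × C: 2 H each → 10
  3 × C: 3 H each → 9
  1 × C: 1 H
  1 × C: no H
  Total hydrogens = 20.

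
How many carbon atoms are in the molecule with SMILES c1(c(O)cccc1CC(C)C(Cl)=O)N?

10

The symbol for carbon appears 10 times in the SMILES. Lowercase c denotes aromatic carbon and counts toward C.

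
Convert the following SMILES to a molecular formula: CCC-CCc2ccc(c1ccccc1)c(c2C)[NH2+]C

C19H26N+

Heavy atoms from the SMILES: 19 C, 1 N.
Implicit hydrogens by atom environment:
  7 × C (aromatic): 1 H each → 7
  5 × C (aromatic): no H
  4 × C: 2 H each → 8
  3 × C: 3 H each → 9
  1 × N (charge +1): 2 H
  Total hydrogens = 26.
Net charge +1.
Molecular formula: C19H26N+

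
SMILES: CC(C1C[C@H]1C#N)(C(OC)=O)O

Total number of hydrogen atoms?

Hydrogens are implicit in SMILES; fill each atom to its normal valence:
  3 × C: no H
  2 × C: 3 H each → 6
  2 × C: 1 H each → 2
  2 × O: no H
  1 × C: 2 H
  1 × N: no H
  1 × O: 1 H
  Total hydrogens = 11.

11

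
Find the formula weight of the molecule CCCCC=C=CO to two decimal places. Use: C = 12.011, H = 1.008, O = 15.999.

112.17

Molecular formula: C7H12O.
M = 7×12.011 + 12×1.008 + 1×15.999 = 112.17 g/mol.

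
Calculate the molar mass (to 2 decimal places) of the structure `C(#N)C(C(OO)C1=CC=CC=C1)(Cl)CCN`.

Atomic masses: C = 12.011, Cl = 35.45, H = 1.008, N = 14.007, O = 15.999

Molecular formula: C11H13ClN2O2.
M = 11×12.011 + 1×35.45 + 13×1.008 + 2×14.007 + 2×15.999 = 240.69 g/mol.

240.69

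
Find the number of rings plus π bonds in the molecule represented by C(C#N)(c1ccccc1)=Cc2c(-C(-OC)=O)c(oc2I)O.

11

Molecular formula from the SMILES: C15H10INO4.
DoU = (2C + 2 + N − H − X)/2 = (2·15 + 2 + 1 − 10 − 1)/2 = 22/2 = 11.
(Structurally: 2 ring(s) + 9 π bond(s) = 11.)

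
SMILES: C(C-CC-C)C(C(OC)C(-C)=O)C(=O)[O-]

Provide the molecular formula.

C11H19O4-

Heavy atoms from the SMILES: 11 C, 4 O.
Implicit hydrogens by atom environment:
  4 × C: 2 H each → 8
  3 × C: 3 H each → 9
  3 × O: no H
  2 × C: 1 H each → 2
  2 × C: no H
  1 × O (charge -1): no H
  Total hydrogens = 19.
Net charge -1.
Molecular formula: C11H19O4-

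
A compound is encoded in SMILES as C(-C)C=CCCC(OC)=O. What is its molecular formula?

C8H14O2

Heavy atoms from the SMILES: 8 C, 2 O.
Implicit hydrogens by atom environment:
  3 × C: 2 H each → 6
  2 × C: 3 H each → 6
  2 × C: 1 H each → 2
  2 × O: no H
  1 × C: no H
  Total hydrogens = 14.
Molecular formula: C8H14O2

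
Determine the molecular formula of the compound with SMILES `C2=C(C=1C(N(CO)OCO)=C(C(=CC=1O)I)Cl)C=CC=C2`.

Heavy atoms from the SMILES: 14 C, 1 Cl, 1 I, 1 N, 4 O.
Implicit hydrogens by atom environment:
  6 × C (aromatic): 1 H each → 6
  6 × C (aromatic): no H
  3 × O: 1 H each → 3
  2 × C: 2 H each → 4
  1 × Cl: no H
  1 × I: no H
  1 × N: no H
  1 × O: no H
  Total hydrogens = 13.
Molecular formula: C14H13ClINO4

C14H13ClINO4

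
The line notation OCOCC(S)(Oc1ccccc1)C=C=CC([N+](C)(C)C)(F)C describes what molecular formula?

Heavy atoms from the SMILES: 17 C, 1 F, 1 N, 3 O, 1 S.
Implicit hydrogens by atom environment:
  5 × C (aromatic): 1 H each → 5
  4 × C: 3 H each → 12
  3 × C: no H
  2 × C: 2 H each → 4
  2 × C: 1 H each → 2
  2 × O: no H
  1 × C (aromatic): no H
  1 × F: no H
  1 × N (charge +1): no H
  1 × O: 1 H
  1 × S: 1 H
  Total hydrogens = 25.
Net charge +1.
Molecular formula: C17H25FNO3S+

C17H25FNO3S+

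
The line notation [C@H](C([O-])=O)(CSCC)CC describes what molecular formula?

C7H13O2S-

Heavy atoms from the SMILES: 7 C, 2 O, 1 S.
Implicit hydrogens by atom environment:
  3 × C: 2 H each → 6
  2 × C: 3 H each → 6
  1 × C: 1 H
  1 × C: no H
  1 × O: no H
  1 × O (charge -1): no H
  1 × S: no H
  Total hydrogens = 13.
Net charge -1.
Molecular formula: C7H13O2S-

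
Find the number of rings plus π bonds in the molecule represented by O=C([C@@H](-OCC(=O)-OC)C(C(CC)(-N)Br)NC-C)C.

2

Molecular formula from the SMILES: C12H23BrN2O4.
DoU = (2C + 2 + N − H − X)/2 = (2·12 + 2 + 2 − 23 − 1)/2 = 4/2 = 2.
(Structurally: 0 ring(s) + 2 π bond(s) = 2.)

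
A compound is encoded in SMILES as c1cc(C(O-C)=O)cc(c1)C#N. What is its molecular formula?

Heavy atoms from the SMILES: 9 C, 1 N, 2 O.
Implicit hydrogens by atom environment:
  4 × C (aromatic): 1 H each → 4
  2 × C (aromatic): no H
  2 × C: no H
  2 × O: no H
  1 × C: 3 H
  1 × N: no H
  Total hydrogens = 7.
Molecular formula: C9H7NO2

C9H7NO2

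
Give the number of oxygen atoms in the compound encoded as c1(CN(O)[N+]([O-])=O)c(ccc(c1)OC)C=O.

5

The symbol for oxygen appears 5 times in the SMILES.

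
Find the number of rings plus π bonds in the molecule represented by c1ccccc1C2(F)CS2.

Molecular formula from the SMILES: C8H7FS.
DoU = (2C + 2 + N − H − X)/2 = (2·8 + 2 + 0 − 7 − 1)/2 = 10/2 = 5.
(Structurally: 2 ring(s) + 3 π bond(s) = 5.)

5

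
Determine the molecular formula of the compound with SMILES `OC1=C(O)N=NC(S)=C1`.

C4H4N2O2S

Heavy atoms from the SMILES: 4 C, 2 N, 2 O, 1 S.
Implicit hydrogens by atom environment:
  3 × C (aromatic): no H
  2 × N (aromatic): no H
  2 × O: 1 H each → 2
  1 × C (aromatic): 1 H
  1 × S: 1 H
  Total hydrogens = 4.
Molecular formula: C4H4N2O2S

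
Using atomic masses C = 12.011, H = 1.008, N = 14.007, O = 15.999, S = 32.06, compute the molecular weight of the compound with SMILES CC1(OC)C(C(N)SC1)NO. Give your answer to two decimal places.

178.25

Molecular formula: C6H14N2O2S.
M = 6×12.011 + 14×1.008 + 2×14.007 + 2×15.999 + 1×32.06 = 178.25 g/mol.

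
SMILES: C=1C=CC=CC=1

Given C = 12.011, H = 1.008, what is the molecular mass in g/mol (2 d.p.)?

78.11

Molecular formula: C6H6.
M = 6×12.011 + 6×1.008 = 78.11 g/mol.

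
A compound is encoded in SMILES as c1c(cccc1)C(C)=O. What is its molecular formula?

Heavy atoms from the SMILES: 8 C, 1 O.
Implicit hydrogens by atom environment:
  5 × C (aromatic): 1 H each → 5
  1 × C: 3 H
  1 × C (aromatic): no H
  1 × C: no H
  1 × O: no H
  Total hydrogens = 8.
Molecular formula: C8H8O

C8H8O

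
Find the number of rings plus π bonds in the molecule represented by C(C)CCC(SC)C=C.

Molecular formula from the SMILES: C8H16S.
DoU = (2C + 2 + N − H − X)/2 = (2·8 + 2 + 0 − 16 − 0)/2 = 2/2 = 1.
(Structurally: 0 ring(s) + 1 π bond(s) = 1.)

1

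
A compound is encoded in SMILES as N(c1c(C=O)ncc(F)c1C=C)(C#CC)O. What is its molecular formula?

Heavy atoms from the SMILES: 11 C, 1 F, 2 N, 2 O.
Implicit hydrogens by atom environment:
  4 × C (aromatic): no H
  2 × C: 1 H each → 2
  2 × C: no H
  1 × C: 3 H
  1 × C: 2 H
  1 × C (aromatic): 1 H
  1 × F: no H
  1 × N (aromatic): no H
  1 × N: no H
  1 × O: 1 H
  1 × O: no H
  Total hydrogens = 9.
Molecular formula: C11H9FN2O2

C11H9FN2O2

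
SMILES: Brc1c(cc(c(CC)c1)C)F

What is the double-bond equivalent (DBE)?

Molecular formula from the SMILES: C9H10BrF.
DoU = (2C + 2 + N − H − X)/2 = (2·9 + 2 + 0 − 10 − 2)/2 = 8/2 = 4.
(Structurally: 1 ring(s) + 3 π bond(s) = 4.)

4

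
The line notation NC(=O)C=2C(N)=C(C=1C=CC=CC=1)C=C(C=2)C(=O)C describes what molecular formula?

Heavy atoms from the SMILES: 15 C, 2 N, 2 O.
Implicit hydrogens by atom environment:
  7 × C (aromatic): 1 H each → 7
  5 × C (aromatic): no H
  2 × C: no H
  2 × N: 2 H each → 4
  2 × O: no H
  1 × C: 3 H
  Total hydrogens = 14.
Molecular formula: C15H14N2O2

C15H14N2O2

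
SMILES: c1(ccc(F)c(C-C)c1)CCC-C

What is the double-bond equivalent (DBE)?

4

Molecular formula from the SMILES: C12H17F.
DoU = (2C + 2 + N − H − X)/2 = (2·12 + 2 + 0 − 17 − 1)/2 = 8/2 = 4.
(Structurally: 1 ring(s) + 3 π bond(s) = 4.)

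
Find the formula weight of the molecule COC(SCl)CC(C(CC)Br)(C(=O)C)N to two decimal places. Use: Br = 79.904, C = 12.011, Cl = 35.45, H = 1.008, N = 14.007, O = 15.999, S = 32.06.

318.65

Molecular formula: C9H17BrClNO2S.
M = 1×79.904 + 9×12.011 + 1×35.45 + 17×1.008 + 1×14.007 + 2×15.999 + 1×32.06 = 318.65 g/mol.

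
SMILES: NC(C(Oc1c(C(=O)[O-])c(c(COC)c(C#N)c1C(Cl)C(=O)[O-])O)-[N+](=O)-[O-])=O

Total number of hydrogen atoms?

10

Hydrogens are implicit in SMILES; fill each atom to its normal valence:
  6 × C (aromatic): no H
  6 × O: no H
  4 × C: no H
  3 × O (charge -1): no H
  2 × C: 1 H each → 2
  1 × C: 3 H
  1 × C: 2 H
  1 × Cl: no H
  1 × N: 2 H
  1 × N (charge +1): no H
  1 × N: no H
  1 × O: 1 H
  Total hydrogens = 10.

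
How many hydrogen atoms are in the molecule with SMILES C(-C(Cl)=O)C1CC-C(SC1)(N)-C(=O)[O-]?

11

Hydrogens are implicit in SMILES; fill each atom to its normal valence:
  4 × C: 2 H each → 8
  3 × C: no H
  2 × O: no H
  1 × C: 1 H
  1 × Cl: no H
  1 × N: 2 H
  1 × O (charge -1): no H
  1 × S: no H
  Total hydrogens = 11.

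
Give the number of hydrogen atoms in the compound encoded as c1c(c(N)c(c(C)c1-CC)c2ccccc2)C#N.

Hydrogens are implicit in SMILES; fill each atom to its normal valence:
  6 × C (aromatic): 1 H each → 6
  6 × C (aromatic): no H
  2 × C: 3 H each → 6
  1 × C: 2 H
  1 × C: no H
  1 × N: 2 H
  1 × N: no H
  Total hydrogens = 16.

16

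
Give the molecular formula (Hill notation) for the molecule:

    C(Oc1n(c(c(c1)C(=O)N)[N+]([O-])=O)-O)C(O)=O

Heavy atoms from the SMILES: 7 C, 3 N, 7 O.
Implicit hydrogens by atom environment:
  4 × O: no H
  3 × C (aromatic): no H
  2 × C: no H
  2 × O: 1 H each → 2
  1 × C: 2 H
  1 × C (aromatic): 1 H
  1 × N: 2 H
  1 × N (aromatic): no H
  1 × N (charge +1): no H
  1 × O (charge -1): no H
  Total hydrogens = 7.
Molecular formula: C7H7N3O7

C7H7N3O7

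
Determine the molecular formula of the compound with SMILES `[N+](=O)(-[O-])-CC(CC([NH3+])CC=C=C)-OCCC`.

Heavy atoms from the SMILES: 11 C, 2 N, 3 O.
Implicit hydrogens by atom environment:
  6 × C: 2 H each → 12
  3 × C: 1 H each → 3
  2 × O: no H
  1 × C: 3 H
  1 × C: no H
  1 × N (charge +1): 3 H
  1 × N (charge +1): no H
  1 × O (charge -1): no H
  Total hydrogens = 21.
Net charge +1.
Molecular formula: C11H21N2O3+

C11H21N2O3+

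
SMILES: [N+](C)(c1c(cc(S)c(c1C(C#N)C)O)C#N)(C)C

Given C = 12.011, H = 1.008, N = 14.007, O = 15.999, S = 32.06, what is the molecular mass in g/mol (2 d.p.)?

Molecular formula: C13H16N3OS+.
M = 13×12.011 + 16×1.008 + 3×14.007 + 1×15.999 + 1×32.06 = 262.35 g/mol.

262.35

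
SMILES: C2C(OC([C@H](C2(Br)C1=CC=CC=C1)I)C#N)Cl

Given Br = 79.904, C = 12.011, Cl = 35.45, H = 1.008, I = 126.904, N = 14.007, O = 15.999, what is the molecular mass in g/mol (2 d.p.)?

Molecular formula: C12H10BrClINO.
M = 1×79.904 + 12×12.011 + 1×35.45 + 10×1.008 + 1×126.904 + 1×14.007 + 1×15.999 = 426.48 g/mol.

426.48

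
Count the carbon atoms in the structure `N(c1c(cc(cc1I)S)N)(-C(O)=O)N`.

The symbol for carbon appears 7 times in the SMILES. Lowercase c denotes aromatic carbon and counts toward C.

7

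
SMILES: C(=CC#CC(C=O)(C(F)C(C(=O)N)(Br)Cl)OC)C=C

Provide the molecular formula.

C12H12BrClFNO3

Heavy atoms from the SMILES: 1 Br, 12 C, 1 Cl, 1 F, 1 N, 3 O.
Implicit hydrogens by atom environment:
  5 × C: 1 H each → 5
  5 × C: no H
  3 × O: no H
  1 × Br: no H
  1 × C: 3 H
  1 × C: 2 H
  1 × Cl: no H
  1 × F: no H
  1 × N: 2 H
  Total hydrogens = 12.
Molecular formula: C12H12BrClFNO3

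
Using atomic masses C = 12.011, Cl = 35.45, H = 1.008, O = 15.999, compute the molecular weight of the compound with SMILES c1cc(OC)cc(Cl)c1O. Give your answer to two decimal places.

158.58

Molecular formula: C7H7ClO2.
M = 7×12.011 + 1×35.45 + 7×1.008 + 2×15.999 = 158.58 g/mol.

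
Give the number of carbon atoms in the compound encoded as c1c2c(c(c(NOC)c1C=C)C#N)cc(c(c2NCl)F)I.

The symbol for carbon appears 14 times in the SMILES. Lowercase c denotes aromatic carbon and counts toward C.

14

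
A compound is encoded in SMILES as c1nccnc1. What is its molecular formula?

C4H4N2

Heavy atoms from the SMILES: 4 C, 2 N.
Implicit hydrogens by atom environment:
  4 × C (aromatic): 1 H each → 4
  2 × N (aromatic): no H
  Total hydrogens = 4.
Molecular formula: C4H4N2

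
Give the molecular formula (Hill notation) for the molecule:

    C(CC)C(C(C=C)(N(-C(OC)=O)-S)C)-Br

C10H18BrNO2S

Heavy atoms from the SMILES: 1 Br, 10 C, 1 N, 2 O, 1 S.
Implicit hydrogens by atom environment:
  3 × C: 3 H each → 9
  3 × C: 2 H each → 6
  2 × C: 1 H each → 2
  2 × C: no H
  2 × O: no H
  1 × Br: no H
  1 × N: no H
  1 × S: 1 H
  Total hydrogens = 18.
Molecular formula: C10H18BrNO2S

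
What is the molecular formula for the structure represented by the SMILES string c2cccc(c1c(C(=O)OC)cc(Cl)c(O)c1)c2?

C14H11ClO3

Heavy atoms from the SMILES: 14 C, 1 Cl, 3 O.
Implicit hydrogens by atom environment:
  7 × C (aromatic): 1 H each → 7
  5 × C (aromatic): no H
  2 × O: no H
  1 × C: 3 H
  1 × C: no H
  1 × Cl: no H
  1 × O: 1 H
  Total hydrogens = 11.
Molecular formula: C14H11ClO3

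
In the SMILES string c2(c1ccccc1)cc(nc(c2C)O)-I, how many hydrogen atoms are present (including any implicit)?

10

Hydrogens are implicit in SMILES; fill each atom to its normal valence:
  6 × C (aromatic): 1 H each → 6
  5 × C (aromatic): no H
  1 × C: 3 H
  1 × I: no H
  1 × N (aromatic): no H
  1 × O: 1 H
  Total hydrogens = 10.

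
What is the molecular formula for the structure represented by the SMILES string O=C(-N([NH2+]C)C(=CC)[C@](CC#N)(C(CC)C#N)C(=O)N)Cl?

C13H19ClN5O2+

Heavy atoms from the SMILES: 13 C, 1 Cl, 5 N, 2 O.
Implicit hydrogens by atom environment:
  6 × C: no H
  3 × C: 3 H each → 9
  3 × N: no H
  2 × C: 2 H each → 4
  2 × C: 1 H each → 2
  2 × O: no H
  1 × Cl: no H
  1 × N (charge +1): 2 H
  1 × N: 2 H
  Total hydrogens = 19.
Net charge +1.
Molecular formula: C13H19ClN5O2+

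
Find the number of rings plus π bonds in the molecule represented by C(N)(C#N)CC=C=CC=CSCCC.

5

Molecular formula from the SMILES: C11H16N2S.
DoU = (2C + 2 + N − H − X)/2 = (2·11 + 2 + 2 − 16 − 0)/2 = 10/2 = 5.
(Structurally: 0 ring(s) + 5 π bond(s) = 5.)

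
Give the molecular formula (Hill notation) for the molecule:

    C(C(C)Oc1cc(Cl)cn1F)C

Heavy atoms from the SMILES: 8 C, 1 Cl, 1 F, 1 N, 1 O.
Implicit hydrogens by atom environment:
  2 × C: 3 H each → 6
  2 × C (aromatic): 1 H each → 2
  2 × C (aromatic): no H
  1 × C: 2 H
  1 × C: 1 H
  1 × Cl: no H
  1 × F: no H
  1 × N (aromatic): no H
  1 × O: no H
  Total hydrogens = 11.
Molecular formula: C8H11ClFNO

C8H11ClFNO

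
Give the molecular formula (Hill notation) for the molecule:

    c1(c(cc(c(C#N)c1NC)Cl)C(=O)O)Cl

C9H6Cl2N2O2

Heavy atoms from the SMILES: 9 C, 2 Cl, 2 N, 2 O.
Implicit hydrogens by atom environment:
  5 × C (aromatic): no H
  2 × C: no H
  2 × Cl: no H
  1 × C: 3 H
  1 × C (aromatic): 1 H
  1 × N: 1 H
  1 × N: no H
  1 × O: 1 H
  1 × O: no H
  Total hydrogens = 6.
Molecular formula: C9H6Cl2N2O2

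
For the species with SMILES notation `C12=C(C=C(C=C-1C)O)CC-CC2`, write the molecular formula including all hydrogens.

C11H14O

Heavy atoms from the SMILES: 11 C, 1 O.
Implicit hydrogens by atom environment:
  4 × C: 2 H each → 8
  4 × C (aromatic): no H
  2 × C (aromatic): 1 H each → 2
  1 × C: 3 H
  1 × O: 1 H
  Total hydrogens = 14.
Molecular formula: C11H14O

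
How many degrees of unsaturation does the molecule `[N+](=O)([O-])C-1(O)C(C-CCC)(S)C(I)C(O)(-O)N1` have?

2

Molecular formula from the SMILES: C8H15IN2O5S.
DoU = (2C + 2 + N − H − X)/2 = (2·8 + 2 + 2 − 15 − 1)/2 = 4/2 = 2.
(Structurally: 1 ring(s) + 1 π bond(s) = 2.)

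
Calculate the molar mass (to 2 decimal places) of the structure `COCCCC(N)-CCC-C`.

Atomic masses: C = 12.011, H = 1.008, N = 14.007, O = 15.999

Molecular formula: C9H21NO.
M = 9×12.011 + 21×1.008 + 1×14.007 + 1×15.999 = 159.27 g/mol.

159.27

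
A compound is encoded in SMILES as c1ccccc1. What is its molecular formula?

C6H6

Heavy atoms from the SMILES: 6 C.
Implicit hydrogens by atom environment:
  6 × C (aromatic): 1 H each → 6
  Total hydrogens = 6.
Molecular formula: C6H6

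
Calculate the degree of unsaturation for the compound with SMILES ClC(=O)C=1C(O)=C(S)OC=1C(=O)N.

5

Molecular formula from the SMILES: C6H4ClNO4S.
DoU = (2C + 2 + N − H − X)/2 = (2·6 + 2 + 1 − 4 − 1)/2 = 10/2 = 5.
(Structurally: 1 ring(s) + 4 π bond(s) = 5.)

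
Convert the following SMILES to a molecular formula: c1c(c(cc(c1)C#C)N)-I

Heavy atoms from the SMILES: 8 C, 1 I, 1 N.
Implicit hydrogens by atom environment:
  3 × C (aromatic): 1 H each → 3
  3 × C (aromatic): no H
  1 × C: 1 H
  1 × C: no H
  1 × I: no H
  1 × N: 2 H
  Total hydrogens = 6.
Molecular formula: C8H6IN

C8H6IN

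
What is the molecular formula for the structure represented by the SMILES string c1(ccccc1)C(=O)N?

Heavy atoms from the SMILES: 7 C, 1 N, 1 O.
Implicit hydrogens by atom environment:
  5 × C (aromatic): 1 H each → 5
  1 × C (aromatic): no H
  1 × C: no H
  1 × N: 2 H
  1 × O: no H
  Total hydrogens = 7.
Molecular formula: C7H7NO

C7H7NO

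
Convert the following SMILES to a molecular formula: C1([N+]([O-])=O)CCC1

C4H7NO2

Heavy atoms from the SMILES: 4 C, 1 N, 2 O.
Implicit hydrogens by atom environment:
  3 × C: 2 H each → 6
  1 × C: 1 H
  1 × N (charge +1): no H
  1 × O: no H
  1 × O (charge -1): no H
  Total hydrogens = 7.
Molecular formula: C4H7NO2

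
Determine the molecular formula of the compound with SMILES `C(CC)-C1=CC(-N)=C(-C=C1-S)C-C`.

Heavy atoms from the SMILES: 11 C, 1 N, 1 S.
Implicit hydrogens by atom environment:
  4 × C (aromatic): no H
  3 × C: 2 H each → 6
  2 × C: 3 H each → 6
  2 × C (aromatic): 1 H each → 2
  1 × N: 2 H
  1 × S: 1 H
  Total hydrogens = 17.
Molecular formula: C11H17NS

C11H17NS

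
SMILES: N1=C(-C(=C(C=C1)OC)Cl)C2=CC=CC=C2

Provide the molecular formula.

C12H10ClNO

Heavy atoms from the SMILES: 12 C, 1 Cl, 1 N, 1 O.
Implicit hydrogens by atom environment:
  7 × C (aromatic): 1 H each → 7
  4 × C (aromatic): no H
  1 × C: 3 H
  1 × Cl: no H
  1 × N (aromatic): no H
  1 × O: no H
  Total hydrogens = 10.
Molecular formula: C12H10ClNO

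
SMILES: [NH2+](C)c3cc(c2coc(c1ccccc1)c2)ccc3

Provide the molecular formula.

Heavy atoms from the SMILES: 17 C, 1 N, 1 O.
Implicit hydrogens by atom environment:
  11 × C (aromatic): 1 H each → 11
  5 × C (aromatic): no H
  1 × C: 3 H
  1 × N (charge +1): 2 H
  1 × O (aromatic): no H
  Total hydrogens = 16.
Net charge +1.
Molecular formula: C17H16NO+

C17H16NO+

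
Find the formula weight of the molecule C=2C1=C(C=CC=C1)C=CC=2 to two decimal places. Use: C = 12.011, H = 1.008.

Molecular formula: C10H8.
M = 10×12.011 + 8×1.008 = 128.17 g/mol.

128.17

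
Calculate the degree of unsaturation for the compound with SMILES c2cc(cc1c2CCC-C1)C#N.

7

Molecular formula from the SMILES: C11H11N.
DoU = (2C + 2 + N − H − X)/2 = (2·11 + 2 + 1 − 11 − 0)/2 = 14/2 = 7.
(Structurally: 2 ring(s) + 5 π bond(s) = 7.)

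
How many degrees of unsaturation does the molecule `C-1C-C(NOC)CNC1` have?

Molecular formula from the SMILES: C6H14N2O.
DoU = (2C + 2 + N − H − X)/2 = (2·6 + 2 + 2 − 14 − 0)/2 = 2/2 = 1.
(Structurally: 1 ring(s) + 0 π bond(s) = 1.)

1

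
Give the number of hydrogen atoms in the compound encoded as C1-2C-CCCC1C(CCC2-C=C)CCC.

Hydrogens are implicit in SMILES; fill each atom to its normal valence:
  9 × C: 2 H each → 18
  5 × C: 1 H each → 5
  1 × C: 3 H
  Total hydrogens = 26.

26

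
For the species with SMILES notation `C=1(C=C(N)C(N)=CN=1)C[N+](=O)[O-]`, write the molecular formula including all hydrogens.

C6H8N4O2

Heavy atoms from the SMILES: 6 C, 4 N, 2 O.
Implicit hydrogens by atom environment:
  3 × C (aromatic): no H
  2 × C (aromatic): 1 H each → 2
  2 × N: 2 H each → 4
  1 × C: 2 H
  1 × N (aromatic): no H
  1 × N (charge +1): no H
  1 × O: no H
  1 × O (charge -1): no H
  Total hydrogens = 8.
Molecular formula: C6H8N4O2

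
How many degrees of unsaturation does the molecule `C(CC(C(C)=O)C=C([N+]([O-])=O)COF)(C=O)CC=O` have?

Molecular formula from the SMILES: C11H14FNO6.
DoU = (2C + 2 + N − H − X)/2 = (2·11 + 2 + 1 − 14 − 1)/2 = 10/2 = 5.
(Structurally: 0 ring(s) + 5 π bond(s) = 5.)

5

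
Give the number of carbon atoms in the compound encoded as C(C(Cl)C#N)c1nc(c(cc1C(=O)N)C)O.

The symbol for carbon appears 10 times in the SMILES. Lowercase c denotes aromatic carbon and counts toward C.

10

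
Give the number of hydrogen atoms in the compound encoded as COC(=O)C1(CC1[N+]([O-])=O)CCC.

Hydrogens are implicit in SMILES; fill each atom to its normal valence:
  3 × C: 2 H each → 6
  3 × O: no H
  2 × C: 3 H each → 6
  2 × C: no H
  1 × C: 1 H
  1 × N (charge +1): no H
  1 × O (charge -1): no H
  Total hydrogens = 13.

13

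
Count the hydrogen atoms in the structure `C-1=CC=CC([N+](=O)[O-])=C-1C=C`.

Hydrogens are implicit in SMILES; fill each atom to its normal valence:
  4 × C (aromatic): 1 H each → 4
  2 × C (aromatic): no H
  1 × C: 2 H
  1 × C: 1 H
  1 × N (charge +1): no H
  1 × O: no H
  1 × O (charge -1): no H
  Total hydrogens = 7.

7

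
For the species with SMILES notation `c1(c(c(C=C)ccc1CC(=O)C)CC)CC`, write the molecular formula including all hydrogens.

C15H20O

Heavy atoms from the SMILES: 15 C, 1 O.
Implicit hydrogens by atom environment:
  4 × C: 2 H each → 8
  4 × C (aromatic): no H
  3 × C: 3 H each → 9
  2 × C (aromatic): 1 H each → 2
  1 × C: 1 H
  1 × C: no H
  1 × O: no H
  Total hydrogens = 20.
Molecular formula: C15H20O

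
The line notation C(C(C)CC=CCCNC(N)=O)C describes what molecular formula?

C10H20N2O

Heavy atoms from the SMILES: 10 C, 2 N, 1 O.
Implicit hydrogens by atom environment:
  4 × C: 2 H each → 8
  3 × C: 1 H each → 3
  2 × C: 3 H each → 6
  1 × C: no H
  1 × N: 2 H
  1 × N: 1 H
  1 × O: no H
  Total hydrogens = 20.
Molecular formula: C10H20N2O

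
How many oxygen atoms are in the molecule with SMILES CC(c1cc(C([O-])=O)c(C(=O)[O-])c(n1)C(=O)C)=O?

6

The symbol for oxygen appears 6 times in the SMILES.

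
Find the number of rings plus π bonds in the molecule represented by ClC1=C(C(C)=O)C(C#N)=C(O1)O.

6

Molecular formula from the SMILES: C7H4ClNO3.
DoU = (2C + 2 + N − H − X)/2 = (2·7 + 2 + 1 − 4 − 1)/2 = 12/2 = 6.
(Structurally: 1 ring(s) + 5 π bond(s) = 6.)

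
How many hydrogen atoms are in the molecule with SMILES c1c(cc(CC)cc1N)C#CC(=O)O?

11

Hydrogens are implicit in SMILES; fill each atom to its normal valence:
  3 × C (aromatic): 1 H each → 3
  3 × C (aromatic): no H
  3 × C: no H
  1 × C: 3 H
  1 × C: 2 H
  1 × N: 2 H
  1 × O: 1 H
  1 × O: no H
  Total hydrogens = 11.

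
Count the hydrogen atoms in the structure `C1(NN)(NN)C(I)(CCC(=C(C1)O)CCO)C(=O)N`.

Hydrogens are implicit in SMILES; fill each atom to its normal valence:
  5 × C: 2 H each → 10
  5 × C: no H
  3 × N: 2 H each → 6
  2 × N: 1 H each → 2
  2 × O: 1 H each → 2
  1 × I: no H
  1 × O: no H
  Total hydrogens = 20.

20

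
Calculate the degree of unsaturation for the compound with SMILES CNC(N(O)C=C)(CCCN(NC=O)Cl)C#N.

4

Molecular formula from the SMILES: C9H16ClN5O2.
DoU = (2C + 2 + N − H − X)/2 = (2·9 + 2 + 5 − 16 − 1)/2 = 8/2 = 4.
(Structurally: 0 ring(s) + 4 π bond(s) = 4.)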